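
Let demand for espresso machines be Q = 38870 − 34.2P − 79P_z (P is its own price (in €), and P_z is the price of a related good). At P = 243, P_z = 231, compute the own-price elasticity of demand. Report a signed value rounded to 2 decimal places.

At the given values, Q = 38870 − 34.2(243) − 79(231) = 12310.4.
∂Q/∂P = −34.2.
E = (-34.2) × (243/12310.4) = -0.6750…

-0.68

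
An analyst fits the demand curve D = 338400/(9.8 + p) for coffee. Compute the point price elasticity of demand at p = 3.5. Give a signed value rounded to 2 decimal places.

dD/dp = −338400/(9.8 + p)² = -1913.05. At p = 3.5, D = 25443.6.
Ed = (dD/dp)·(p/D) = (-1913.05) × (3.5/25443.6) = -0.2631…

-0.26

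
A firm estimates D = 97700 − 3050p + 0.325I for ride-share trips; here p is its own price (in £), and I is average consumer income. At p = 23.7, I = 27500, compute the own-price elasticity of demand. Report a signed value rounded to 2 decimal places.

-2.10

At the given values, D = 97700 − 3050(23.7) + 0.325(27500) = 34352.5.
∂D/∂p = −3050.
E = (-3050) × (23.7/34352.5) = -2.1042…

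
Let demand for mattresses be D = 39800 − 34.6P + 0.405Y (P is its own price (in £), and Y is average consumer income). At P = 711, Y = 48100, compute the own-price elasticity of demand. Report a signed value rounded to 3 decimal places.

At the given values, D = 39800 − 34.6(711) + 0.405(48100) = 34679.9.
∂D/∂P = −34.6.
E = (-34.6) × (711/34679.9) = -0.70936…

-0.709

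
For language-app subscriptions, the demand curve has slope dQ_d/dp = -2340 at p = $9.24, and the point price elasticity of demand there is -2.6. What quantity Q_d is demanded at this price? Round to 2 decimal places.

8316.00

Ed = (dQ_d/dp)·(p/Q_d) ⇒ Q_d = (dQ_d/dp)·p/Ed = (-2340)·9.24/(-2.6) = 8316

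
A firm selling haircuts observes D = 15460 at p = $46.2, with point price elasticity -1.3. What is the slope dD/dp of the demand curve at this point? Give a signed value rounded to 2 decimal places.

Ed = (dD/dp)·(p/D) ⇒ dD/dp = Ed·D/p = (-1.3)·15460/46.2 = -435.0216…

-435.02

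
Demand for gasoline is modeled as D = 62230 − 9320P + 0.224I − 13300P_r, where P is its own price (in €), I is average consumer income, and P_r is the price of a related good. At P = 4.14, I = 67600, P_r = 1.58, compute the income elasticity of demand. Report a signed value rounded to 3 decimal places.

0.852

At the given values, D = 62230 − 9320(4.14) + 0.224(67600) − 13300(1.58) = 17773.6.
∂D/∂I = 0.224.
E = (0.224) × (67600/17773.6) = 0.85196…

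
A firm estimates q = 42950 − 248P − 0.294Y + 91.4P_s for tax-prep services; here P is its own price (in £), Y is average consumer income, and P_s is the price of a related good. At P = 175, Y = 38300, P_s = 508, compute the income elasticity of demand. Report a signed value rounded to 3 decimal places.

At the given values, q = 42950 − 248(175) − 0.294(38300) + 91.4(508) = 34721.
∂q/∂Y = -0.294.
E = (-0.294) × (38300/34721) = -0.32430…

-0.324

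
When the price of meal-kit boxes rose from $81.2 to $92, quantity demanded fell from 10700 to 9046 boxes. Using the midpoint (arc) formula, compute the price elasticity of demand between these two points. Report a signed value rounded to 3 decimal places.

%ΔQ = (9046 − 10700) / [(10700 + 9046)/2] = -1654/9873 = -0.167527…
%ΔP = (92 − 81.2) / [(81.2 + 92)/2] = 10.8/86.6 = 0.124711…
Arc Ed = %ΔQ / %ΔP = (-1654/9873) / (10.8/86.6) = -1.34332…

-1.343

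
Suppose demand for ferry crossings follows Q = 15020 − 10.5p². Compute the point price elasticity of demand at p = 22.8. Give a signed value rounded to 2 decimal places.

dQ/dp = −2·10.5·p = -478.8. At p = 22.8, Q = 9561.68.
Ed = (dQ/dp)·(p/Q) = (-478.8) × (22.8/9561.68) = -1.1417…

-1.14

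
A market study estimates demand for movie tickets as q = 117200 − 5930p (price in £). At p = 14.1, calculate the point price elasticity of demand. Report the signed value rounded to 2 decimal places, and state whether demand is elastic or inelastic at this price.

dq/dp = −5930. At p = 14.1, q = 117200 − 5930(14.1) = 33587.
Ed = (dq/dp)·(p/q) = −5930 × (14.1/33587) = -2.4894…
|Ed| = 2.49 > 1, so demand is elastic.

-2.49; elastic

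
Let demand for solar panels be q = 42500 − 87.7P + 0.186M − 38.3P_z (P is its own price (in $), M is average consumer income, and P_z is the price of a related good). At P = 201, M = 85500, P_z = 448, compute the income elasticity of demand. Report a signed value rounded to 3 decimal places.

0.673

At the given values, q = 42500 − 87.7(201) + 0.186(85500) − 38.3(448) = 23616.9.
∂q/∂M = 0.186.
E = (0.186) × (85500/23616.9) = 0.67337…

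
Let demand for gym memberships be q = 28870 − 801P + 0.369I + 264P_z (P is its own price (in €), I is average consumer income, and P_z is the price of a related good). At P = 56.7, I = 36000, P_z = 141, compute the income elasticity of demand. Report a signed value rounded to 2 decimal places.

0.39

At the given values, q = 28870 − 801(56.7) + 0.369(36000) + 264(141) = 33961.3.
∂q/∂I = 0.369.
E = (0.369) × (36000/33961.3) = 0.3911…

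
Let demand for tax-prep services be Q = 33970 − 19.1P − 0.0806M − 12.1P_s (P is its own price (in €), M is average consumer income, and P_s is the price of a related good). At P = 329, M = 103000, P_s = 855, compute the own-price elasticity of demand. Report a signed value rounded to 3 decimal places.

At the given values, Q = 33970 − 19.1(329) − 0.0806(103000) − 12.1(855) = 9038.8.
∂Q/∂P = −19.1.
E = (-19.1) × (329/9038.8) = -0.69521…

-0.695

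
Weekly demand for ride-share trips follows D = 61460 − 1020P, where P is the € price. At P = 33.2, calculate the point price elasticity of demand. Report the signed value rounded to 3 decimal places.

-1.227

dD/dP = −1020. At P = 33.2, D = 61460 − 1020(33.2) = 27596.
Ed = (dD/dP)·(P/D) = −1020 × (33.2/27596) = -1.22713…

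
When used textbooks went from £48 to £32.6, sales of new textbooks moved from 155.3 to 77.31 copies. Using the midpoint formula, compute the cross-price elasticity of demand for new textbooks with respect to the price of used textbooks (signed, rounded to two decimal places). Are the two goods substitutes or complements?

1.75; substitutes

%ΔQ_{new textbooks} = (77.31 − 155.3)/avg = -77.99/116.305 = -0.670564…
%ΔP_{used textbooks} = (32.6 − 48)/avg = -15.4/40.3 = -0.382133…
E_cross = (-77.99/116.305) / (-15.4/40.3) = 1.7547…
E_cross > 0 ⇒ the goods are substitutes.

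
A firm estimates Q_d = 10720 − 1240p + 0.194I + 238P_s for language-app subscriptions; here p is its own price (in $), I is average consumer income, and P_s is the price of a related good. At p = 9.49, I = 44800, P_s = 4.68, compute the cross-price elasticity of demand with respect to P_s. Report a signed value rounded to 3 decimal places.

At the given values, Q_d = 10720 − 1240(9.49) + 0.194(44800) + 238(4.68) = 8757.44.
∂Q_d/∂P_s = 238.
E = (238) × (4.68/8757.44) = 0.12718…

0.127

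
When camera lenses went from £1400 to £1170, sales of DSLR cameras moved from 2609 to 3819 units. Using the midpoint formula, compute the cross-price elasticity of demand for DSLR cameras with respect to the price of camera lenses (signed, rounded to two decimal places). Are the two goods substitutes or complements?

-2.10; complements

%ΔQ_{DSLR cameras} = (3819 − 2609)/avg = 1210/3214 = 0.376477…
%ΔP_{camera lenses} = (1170 − 1400)/avg = -230/1285 = -0.178988…
E_cross = (1210/3214) / (-230/1285) = -2.1033…
E_cross < 0 ⇒ the goods are complements.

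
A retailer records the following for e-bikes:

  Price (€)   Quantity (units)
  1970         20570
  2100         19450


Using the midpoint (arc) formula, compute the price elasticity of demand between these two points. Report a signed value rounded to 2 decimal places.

%ΔQ = (19450 − 20570) / [(20570 + 19450)/2] = -1120/20010 = -0.055972…
%ΔP = (2100 − 1970) / [(1970 + 2100)/2] = 130/2035 = 0.063882…
Arc Ed = %ΔQ / %ΔP = (-1120/20010) / (130/2035) = -0.8761…

-0.88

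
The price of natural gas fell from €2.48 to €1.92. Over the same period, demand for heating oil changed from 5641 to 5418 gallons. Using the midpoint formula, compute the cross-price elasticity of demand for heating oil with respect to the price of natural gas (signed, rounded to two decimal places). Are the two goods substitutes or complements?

%ΔQ_{heating oil} = (5418 − 5641)/avg = -223/5529.5 = -0.040329…
%ΔP_{natural gas} = (1.92 − 2.48)/avg = -0.56/2.2 = -0.254545…
E_cross = (-223/5529.5) / (-0.56/2.2) = 0.1584…
E_cross > 0 ⇒ the goods are substitutes.

0.16; substitutes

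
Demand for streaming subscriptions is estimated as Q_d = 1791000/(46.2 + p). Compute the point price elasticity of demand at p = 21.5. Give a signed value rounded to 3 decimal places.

-0.318

dQ_d/dp = −1791000/(46.2 + p)² = -390.767. At p = 21.5, Q_d = 26454.9.
Ed = (dQ_d/dp)·(p/Q_d) = (-390.767) × (21.5/26454.9) = -0.31757…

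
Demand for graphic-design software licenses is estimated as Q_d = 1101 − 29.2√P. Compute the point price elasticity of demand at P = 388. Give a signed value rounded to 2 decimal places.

dQ_d/dP = −29.2/(2√P) = -0.741203. At P = 388, Q_d = 525.827.
Ed = (dQ_d/dP)·(P/Q_d) = (-0.741203) × (388/525.827) = -0.5469…

-0.55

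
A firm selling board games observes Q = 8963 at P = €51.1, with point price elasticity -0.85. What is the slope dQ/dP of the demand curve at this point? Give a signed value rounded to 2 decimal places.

Ed = (dQ/dP)·(P/Q) ⇒ dQ/dP = Ed·Q/P = (-0.85)·8963/51.1 = -149.0909…

-149.09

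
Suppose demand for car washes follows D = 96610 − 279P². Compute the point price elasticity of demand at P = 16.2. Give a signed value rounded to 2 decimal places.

-6.26

dD/dP = −2·279·P = -9039.6. At P = 16.2, D = 23389.24.
Ed = (dD/dP)·(P/D) = (-9039.6) × (16.2/23389.24) = -6.2610…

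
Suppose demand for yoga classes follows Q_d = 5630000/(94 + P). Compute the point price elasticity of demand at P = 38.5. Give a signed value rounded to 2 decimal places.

-0.29

dQ_d/dP = −5630000/(94 + P)² = -320.684. At P = 38.5, Q_d = 42490.6.
Ed = (dQ_d/dP)·(P/Q_d) = (-320.684) × (38.5/42490.6) = -0.2905…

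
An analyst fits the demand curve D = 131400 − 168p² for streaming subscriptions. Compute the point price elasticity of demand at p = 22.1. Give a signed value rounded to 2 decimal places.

dD/dp = −2·168·p = -7425.6. At p = 22.1, D = 49347.12.
Ed = (dD/dp)·(p/D) = (-7425.6) × (22.1/49347.12) = -3.3255…

-3.33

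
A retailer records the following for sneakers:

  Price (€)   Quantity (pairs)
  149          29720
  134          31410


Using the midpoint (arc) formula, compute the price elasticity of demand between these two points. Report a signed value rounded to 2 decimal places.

%ΔQ = (31410 − 29720) / [(29720 + 31410)/2] = 1690/30565 = 0.055292…
%ΔP = (134 − 149) / [(149 + 134)/2] = -15/141.5 = -0.106007…
Arc Ed = %ΔQ / %ΔP = (1690/30565) / (-15/141.5) = -0.5215…

-0.52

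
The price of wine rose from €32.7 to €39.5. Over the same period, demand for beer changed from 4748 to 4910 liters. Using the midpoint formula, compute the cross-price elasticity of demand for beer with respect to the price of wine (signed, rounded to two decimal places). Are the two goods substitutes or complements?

0.18; substitutes

%ΔQ_{beer} = (4910 − 4748)/avg = 162/4829 = 0.033547…
%ΔP_{wine} = (39.5 − 32.7)/avg = 6.8/36.1 = 0.188365…
E_cross = (162/4829) / (6.8/36.1) = 0.1780…
E_cross > 0 ⇒ the goods are substitutes.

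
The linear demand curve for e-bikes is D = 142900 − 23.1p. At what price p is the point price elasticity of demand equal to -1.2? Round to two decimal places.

Ed = −23.1p/(142900 − 23.1p). Set this equal to -1.2:
23.1p = 1.2·(142900 − 23.1p) ⇒ 23.1p(1 + 1.2) = 1.2·142900
p = 1.2·142900 / (23.1·2.2) = 3374.2621…

3374.26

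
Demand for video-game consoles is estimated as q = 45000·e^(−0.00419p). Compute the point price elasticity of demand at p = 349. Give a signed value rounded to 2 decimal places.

-1.46

dq/dp = −0.00419·q = -43.6871. At p = 349, q = 10426.5.
Ed = (dq/dp)·(p/q) = (-43.6871) × (349/10426.5) = -1.4623…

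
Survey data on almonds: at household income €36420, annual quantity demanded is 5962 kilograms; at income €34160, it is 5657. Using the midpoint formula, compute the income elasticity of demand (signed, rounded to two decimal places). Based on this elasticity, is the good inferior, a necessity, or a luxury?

%ΔQ = (5657 − 5962)/[( 5962 + 5657)/2] = -305/5809.5 = -0.052500…
%ΔIncome = (34160 − 36420)/[( 36420 + 34160)/2] = -2260/35290 = -0.064040…
E_income = (-305/5809.5) / (-2260/35290) = 0.8197…
0 < E_income < 1 ⇒ normal good, necessity.

0.82; necessity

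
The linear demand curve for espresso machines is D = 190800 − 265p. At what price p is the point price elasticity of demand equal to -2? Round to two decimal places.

480.00

Ed = −265p/(190800 − 265p). Set this equal to -2:
265p = 2·(190800 − 265p) ⇒ 265p(1 + 2) = 2·190800
p = 2·190800 / (265·3) = 480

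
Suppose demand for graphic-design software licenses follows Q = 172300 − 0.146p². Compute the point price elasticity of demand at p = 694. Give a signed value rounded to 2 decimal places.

-1.38

dQ/dp = −2·0.146·p = -202.648. At p = 694, Q = 101981.144.
Ed = (dQ/dp)·(p/Q) = (-202.648) × (694/101981.144) = -1.3790…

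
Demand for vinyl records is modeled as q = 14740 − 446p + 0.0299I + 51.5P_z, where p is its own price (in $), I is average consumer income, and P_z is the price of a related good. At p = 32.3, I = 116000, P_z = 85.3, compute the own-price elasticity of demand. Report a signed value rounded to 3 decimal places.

At the given values, q = 14740 − 446(32.3) + 0.0299(116000) + 51.5(85.3) = 8195.55.
∂q/∂p = −446.
E = (-446) × (32.3/8195.55) = -1.75775…

-1.758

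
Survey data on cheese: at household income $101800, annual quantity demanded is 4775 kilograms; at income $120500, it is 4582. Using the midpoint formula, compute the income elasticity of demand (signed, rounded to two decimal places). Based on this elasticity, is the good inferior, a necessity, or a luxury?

%ΔQ = (4582 − 4775)/[( 4775 + 4582)/2] = -193/4678.5 = -0.041252…
%ΔIncome = (120500 − 101800)/[( 101800 + 120500)/2] = 18700/111150 = 0.168241…
E_income = (-193/4678.5) / (18700/111150) = -0.2451…
E_income < 0 ⇒ inferior good.

-0.25; inferior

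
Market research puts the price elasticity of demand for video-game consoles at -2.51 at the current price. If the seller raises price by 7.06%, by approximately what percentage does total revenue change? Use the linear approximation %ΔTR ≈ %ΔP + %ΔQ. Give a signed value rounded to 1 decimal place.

%ΔQ ≈ Ed × %ΔP = (-2.51) × (+7.06%) = -17.7206%
%ΔTR ≈ %ΔP + %ΔQ = (+7.06%) + (-17.7206%) = -10.6606%

-10.7%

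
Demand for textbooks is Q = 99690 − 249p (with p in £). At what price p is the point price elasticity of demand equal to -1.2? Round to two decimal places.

Ed = −249p/(99690 − 249p). Set this equal to -1.2:
249p = 1.2·(99690 − 249p) ⇒ 249p(1 + 1.2) = 1.2·99690
p = 1.2·99690 / (249·2.2) = 218.3789…

218.38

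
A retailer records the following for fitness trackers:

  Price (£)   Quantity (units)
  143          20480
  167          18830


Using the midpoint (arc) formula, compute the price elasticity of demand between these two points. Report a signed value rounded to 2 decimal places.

%ΔQ = (18830 − 20480) / [(20480 + 18830)/2] = -1650/19655 = -0.083948…
%ΔP = (167 − 143) / [(143 + 167)/2] = 24/155 = 0.154838…
Arc Ed = %ΔQ / %ΔP = (-1650/19655) / (24/155) = -0.5421…

-0.54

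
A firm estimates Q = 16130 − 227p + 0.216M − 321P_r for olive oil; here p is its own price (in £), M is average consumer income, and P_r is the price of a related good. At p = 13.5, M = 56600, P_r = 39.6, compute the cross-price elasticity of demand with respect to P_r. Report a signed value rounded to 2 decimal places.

At the given values, Q = 16130 − 227(13.5) + 0.216(56600) − 321(39.6) = 12579.5.
∂Q/∂P_r = -321.
E = (-321) × (39.6/12579.5) = -1.0105…

-1.01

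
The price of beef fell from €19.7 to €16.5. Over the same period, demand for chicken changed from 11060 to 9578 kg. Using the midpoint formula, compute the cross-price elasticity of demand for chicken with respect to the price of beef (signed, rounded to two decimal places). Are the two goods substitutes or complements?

%ΔQ_{chicken} = (9578 − 11060)/avg = -1482/10319 = -0.143618…
%ΔP_{beef} = (16.5 − 19.7)/avg = -3.2/18.1 = -0.176795…
E_cross = (-1482/10319) / (-3.2/18.1) = 0.8123…
E_cross > 0 ⇒ the goods are substitutes.

0.81; substitutes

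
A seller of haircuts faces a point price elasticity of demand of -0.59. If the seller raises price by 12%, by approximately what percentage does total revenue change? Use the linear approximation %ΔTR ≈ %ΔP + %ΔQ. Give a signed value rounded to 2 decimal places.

+4.92%

%ΔQ ≈ Ed × %ΔP = (-0.59) × (+12%) = -7.0800%
%ΔTR ≈ %ΔP + %ΔQ = (+12%) + (-7.0800%) = +4.9200%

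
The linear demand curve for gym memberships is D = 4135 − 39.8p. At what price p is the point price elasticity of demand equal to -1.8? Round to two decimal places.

66.79

Ed = −39.8p/(4135 − 39.8p). Set this equal to -1.8:
39.8p = 1.8·(4135 − 39.8p) ⇒ 39.8p(1 + 1.8) = 1.8·4135
p = 1.8·4135 / (39.8·2.8) = 66.7893…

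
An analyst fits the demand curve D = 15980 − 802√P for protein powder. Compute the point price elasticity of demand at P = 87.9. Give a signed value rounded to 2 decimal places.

-0.44

dD/dP = −802/(2√P) = -42.7711. At P = 87.9, D = 8460.85.
Ed = (dD/dP)·(P/D) = (-42.7711) × (87.9/8460.85) = -0.4443…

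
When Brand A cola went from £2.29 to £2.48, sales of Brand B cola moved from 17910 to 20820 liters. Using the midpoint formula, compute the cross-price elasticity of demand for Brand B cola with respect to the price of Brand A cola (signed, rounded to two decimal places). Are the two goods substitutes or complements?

%ΔQ_{Brand B cola} = (20820 − 17910)/avg = 2910/19365 = 0.150271…
%ΔP_{Brand A cola} = (2.48 − 2.29)/avg = 0.19/2.385 = 0.079664…
E_cross = (2910/19365) / (0.19/2.385) = 1.8862…
E_cross > 0 ⇒ the goods are substitutes.

1.89; substitutes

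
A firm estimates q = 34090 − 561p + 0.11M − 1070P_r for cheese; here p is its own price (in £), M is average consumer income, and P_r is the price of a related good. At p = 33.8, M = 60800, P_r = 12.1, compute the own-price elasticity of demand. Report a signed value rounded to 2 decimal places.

At the given values, q = 34090 − 561(33.8) + 0.11(60800) − 1070(12.1) = 8869.2.
∂q/∂p = −561.
E = (-561) × (33.8/8869.2) = -2.1379…

-2.14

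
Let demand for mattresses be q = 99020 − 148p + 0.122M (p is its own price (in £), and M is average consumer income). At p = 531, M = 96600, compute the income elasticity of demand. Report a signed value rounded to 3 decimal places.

At the given values, q = 99020 − 148(531) + 0.122(96600) = 32217.2.
∂q/∂M = 0.122.
E = (0.122) × (96600/32217.2) = 0.36580…

0.366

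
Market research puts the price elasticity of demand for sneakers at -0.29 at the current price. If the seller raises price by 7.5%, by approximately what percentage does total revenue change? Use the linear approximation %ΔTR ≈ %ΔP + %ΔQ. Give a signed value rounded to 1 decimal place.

+5.3%

%ΔQ ≈ Ed × %ΔP = (-0.29) × (+7.5%) = -2.1750%
%ΔTR ≈ %ΔP + %ΔQ = (+7.5%) + (-2.1750%) = +5.3250%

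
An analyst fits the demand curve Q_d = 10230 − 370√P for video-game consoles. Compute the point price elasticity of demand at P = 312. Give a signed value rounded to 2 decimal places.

dQ_d/dP = −370/(2√P) = -10.4736. At P = 312, Q_d = 3694.5.
Ed = (dQ_d/dP)·(P/Q_d) = (-10.4736) × (312/3694.5) = -0.8844…

-0.88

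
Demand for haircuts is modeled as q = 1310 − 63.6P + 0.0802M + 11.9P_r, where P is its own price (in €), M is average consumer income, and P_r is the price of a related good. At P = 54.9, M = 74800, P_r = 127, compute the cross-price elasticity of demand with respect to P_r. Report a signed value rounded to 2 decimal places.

At the given values, q = 1310 − 63.6(54.9) + 0.0802(74800) + 11.9(127) = 5328.62.
∂q/∂P_r = 11.9.
E = (11.9) × (127/5328.62) = 0.2836…

0.28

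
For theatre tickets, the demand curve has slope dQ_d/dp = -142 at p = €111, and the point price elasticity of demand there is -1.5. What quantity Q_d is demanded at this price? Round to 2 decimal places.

10508.00

Ed = (dQ_d/dp)·(p/Q_d) ⇒ Q_d = (dQ_d/dp)·p/Ed = (-142)·111/(-1.5) = 10508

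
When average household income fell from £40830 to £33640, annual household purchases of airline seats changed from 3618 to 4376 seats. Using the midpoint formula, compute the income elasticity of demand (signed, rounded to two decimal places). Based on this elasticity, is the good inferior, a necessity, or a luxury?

-0.98; inferior

%ΔQ = (4376 − 3618)/[( 3618 + 4376)/2] = 758/3997 = 0.189642…
%ΔIncome = (33640 − 40830)/[( 40830 + 33640)/2] = -7190/37235 = -0.193097…
E_income = (758/3997) / (-7190/37235) = -0.9821…
E_income < 0 ⇒ inferior good.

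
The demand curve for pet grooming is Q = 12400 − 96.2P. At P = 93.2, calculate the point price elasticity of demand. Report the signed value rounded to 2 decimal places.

-2.61

dQ/dP = −96.2. At P = 93.2, Q = 12400 − 96.2(93.2) = 3434.16.
Ed = (dQ/dP)·(P/Q) = −96.2 × (93.2/3434.16) = -2.6107…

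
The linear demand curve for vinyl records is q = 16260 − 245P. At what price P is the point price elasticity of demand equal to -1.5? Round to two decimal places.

39.82

Ed = −245P/(16260 − 245P). Set this equal to -1.5:
245P = 1.5·(16260 − 245P) ⇒ 245P(1 + 1.5) = 1.5·16260
P = 1.5·16260 / (245·2.5) = 39.8204…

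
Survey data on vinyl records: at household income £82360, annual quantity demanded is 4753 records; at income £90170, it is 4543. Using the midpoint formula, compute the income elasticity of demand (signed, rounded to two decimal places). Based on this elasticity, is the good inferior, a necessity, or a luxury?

-0.50; inferior

%ΔQ = (4543 − 4753)/[( 4753 + 4543)/2] = -210/4648 = -0.045180…
%ΔIncome = (90170 − 82360)/[( 82360 + 90170)/2] = 7810/86265 = 0.090534…
E_income = (-210/4648) / (7810/86265) = -0.4990…
E_income < 0 ⇒ inferior good.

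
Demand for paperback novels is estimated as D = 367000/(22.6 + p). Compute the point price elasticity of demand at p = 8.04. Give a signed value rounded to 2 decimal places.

-0.26

dD/dp = −367000/(22.6 + p)² = -390.921. At p = 8.04, D = 11977.8.
Ed = (dD/dp)·(p/D) = (-390.921) × (8.04/11977.8) = -0.2624…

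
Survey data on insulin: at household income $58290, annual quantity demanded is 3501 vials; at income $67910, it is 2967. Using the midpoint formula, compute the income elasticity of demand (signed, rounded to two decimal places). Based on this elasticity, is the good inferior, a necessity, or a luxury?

%ΔQ = (2967 − 3501)/[( 3501 + 2967)/2] = -534/3234 = -0.165120…
%ΔIncome = (67910 − 58290)/[( 58290 + 67910)/2] = 9620/63100 = 0.152456…
E_income = (-534/3234) / (9620/63100) = -1.0830…
E_income < 0 ⇒ inferior good.

-1.08; inferior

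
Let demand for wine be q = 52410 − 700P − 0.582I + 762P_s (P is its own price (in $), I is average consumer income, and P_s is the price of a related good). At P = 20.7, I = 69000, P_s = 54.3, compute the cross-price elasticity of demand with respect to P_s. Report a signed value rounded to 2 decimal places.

1.06

At the given values, q = 52410 − 700(20.7) − 0.582(69000) + 762(54.3) = 39138.6.
∂q/∂P_s = 762.
E = (762) × (54.3/39138.6) = 1.0571…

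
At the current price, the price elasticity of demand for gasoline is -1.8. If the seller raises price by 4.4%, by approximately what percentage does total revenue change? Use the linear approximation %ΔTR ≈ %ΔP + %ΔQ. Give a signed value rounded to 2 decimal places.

%ΔQ ≈ Ed × %ΔP = (-1.8) × (+4.4%) = -7.9200%
%ΔTR ≈ %ΔP + %ΔQ = (+4.4%) + (-7.9200%) = -3.5200%

-3.52%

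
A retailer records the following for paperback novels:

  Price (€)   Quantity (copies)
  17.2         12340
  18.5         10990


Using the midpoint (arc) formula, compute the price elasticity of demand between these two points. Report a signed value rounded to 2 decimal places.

%ΔQ = (10990 − 12340) / [(12340 + 10990)/2] = -1350/11665 = -0.115730…
%ΔP = (18.5 − 17.2) / [(17.2 + 18.5)/2] = 1.3/17.85 = 0.072829…
Arc Ed = %ΔQ / %ΔP = (-1350/11665) / (1.3/17.85) = -1.5890…

-1.59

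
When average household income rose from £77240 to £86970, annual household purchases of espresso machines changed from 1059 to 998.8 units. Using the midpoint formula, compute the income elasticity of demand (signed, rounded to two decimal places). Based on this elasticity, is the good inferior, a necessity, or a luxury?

%ΔQ = (998.8 − 1059)/[( 1059 + 998.8)/2] = -60.2/1028.9 = -0.058509…
%ΔIncome = (86970 − 77240)/[( 77240 + 86970)/2] = 9730/82105 = 0.118506…
E_income = (-60.2/1028.9) / (9730/82105) = -0.4937…
E_income < 0 ⇒ inferior good.

-0.49; inferior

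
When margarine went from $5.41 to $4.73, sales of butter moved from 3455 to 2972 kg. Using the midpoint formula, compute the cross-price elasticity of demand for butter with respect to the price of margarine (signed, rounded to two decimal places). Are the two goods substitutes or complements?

%ΔQ_{butter} = (2972 − 3455)/avg = -483/3213.5 = -0.150303…
%ΔP_{margarine} = (4.73 − 5.41)/avg = -0.68/5.07 = -0.134122…
E_cross = (-483/3213.5) / (-0.68/5.07) = 1.1206…
E_cross > 0 ⇒ the goods are substitutes.

1.12; substitutes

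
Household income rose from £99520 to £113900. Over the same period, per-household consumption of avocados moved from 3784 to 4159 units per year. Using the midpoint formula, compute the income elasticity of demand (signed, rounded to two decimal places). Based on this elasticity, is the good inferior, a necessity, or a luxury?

0.70; necessity

%ΔQ = (4159 − 3784)/[( 3784 + 4159)/2] = 375/3971.5 = 0.094422…
%ΔIncome = (113900 − 99520)/[( 99520 + 113900)/2] = 14380/106710 = 0.134757…
E_income = (375/3971.5) / (14380/106710) = 0.7006…
0 < E_income < 1 ⇒ normal good, necessity.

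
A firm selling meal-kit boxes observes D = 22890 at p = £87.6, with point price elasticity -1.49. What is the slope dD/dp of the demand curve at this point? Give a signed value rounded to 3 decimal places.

Ed = (dD/dp)·(p/D) ⇒ dD/dp = Ed·D/p = (-1.49)·22890/87.6 = -389.33904…

-389.339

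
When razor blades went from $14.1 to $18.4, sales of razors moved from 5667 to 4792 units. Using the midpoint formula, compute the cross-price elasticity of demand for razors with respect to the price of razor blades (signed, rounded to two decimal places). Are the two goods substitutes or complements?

%ΔQ_{razors} = (4792 − 5667)/avg = -875/5229.5 = -0.167320…
%ΔP_{razor blades} = (18.4 − 14.1)/avg = 4.3/16.25 = 0.264615…
E_cross = (-875/5229.5) / (4.3/16.25) = -0.6323…
E_cross < 0 ⇒ the goods are complements.

-0.63; complements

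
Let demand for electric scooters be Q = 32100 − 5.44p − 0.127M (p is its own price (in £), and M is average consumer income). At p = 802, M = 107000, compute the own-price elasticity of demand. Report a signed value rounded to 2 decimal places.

At the given values, Q = 32100 − 5.44(802) − 0.127(107000) = 14148.12.
∂Q/∂p = −5.44.
E = (-5.44) × (802/14148.12) = -0.3083…

-0.31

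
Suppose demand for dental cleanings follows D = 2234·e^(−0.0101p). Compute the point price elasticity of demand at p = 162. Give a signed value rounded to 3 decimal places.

-1.636

dD/dp = −0.0101·D = -4.39351. At p = 162, D = 435.001.
Ed = (dD/dp)·(p/D) = (-4.39351) × (162/435.001) = -1.6362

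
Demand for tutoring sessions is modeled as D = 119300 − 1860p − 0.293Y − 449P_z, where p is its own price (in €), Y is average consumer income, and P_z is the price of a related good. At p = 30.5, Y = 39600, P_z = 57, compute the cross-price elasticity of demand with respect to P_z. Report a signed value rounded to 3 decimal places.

At the given values, D = 119300 − 1860(30.5) − 0.293(39600) − 449(57) = 25374.2.
∂D/∂P_z = -449.
E = (-449) × (57/25374.2) = -1.00862…

-1.009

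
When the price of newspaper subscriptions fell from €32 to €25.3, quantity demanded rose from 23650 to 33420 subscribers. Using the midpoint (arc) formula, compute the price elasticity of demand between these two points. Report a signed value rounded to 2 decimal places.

-1.46

%ΔQ = (33420 − 23650) / [(23650 + 33420)/2] = 9770/28535 = 0.342386…
%ΔP = (25.3 − 32) / [(32 + 25.3)/2] = -6.7/28.65 = -0.233856…
Arc Ed = %ΔQ / %ΔP = (9770/28535) / (-6.7/28.65) = -1.4640…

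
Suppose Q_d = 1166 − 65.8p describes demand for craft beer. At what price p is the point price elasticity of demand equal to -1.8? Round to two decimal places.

Ed = −65.8p/(1166 − 65.8p). Set this equal to -1.8:
65.8p = 1.8·(1166 − 65.8p) ⇒ 65.8p(1 + 1.8) = 1.8·1166
p = 1.8·1166 / (65.8·2.8) = 11.3916…

11.39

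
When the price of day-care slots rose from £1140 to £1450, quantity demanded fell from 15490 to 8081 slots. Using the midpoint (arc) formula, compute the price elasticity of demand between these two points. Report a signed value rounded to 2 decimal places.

-2.63

%ΔQ = (8081 − 15490) / [(15490 + 8081)/2] = -7409/11785.5 = -0.628653…
%ΔP = (1450 − 1140) / [(1140 + 1450)/2] = 310/1295 = 0.239382…
Arc Ed = %ΔQ / %ΔP = (-7409/11785.5) / (310/1295) = -2.6261…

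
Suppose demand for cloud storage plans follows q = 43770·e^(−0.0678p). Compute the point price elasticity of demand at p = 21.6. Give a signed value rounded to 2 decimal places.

dq/dp = −0.0678·q = -686.105. At p = 21.6, q = 10119.5.
Ed = (dq/dp)·(p/q) = (-686.105) × (21.6/10119.5) = -1.4644…

-1.46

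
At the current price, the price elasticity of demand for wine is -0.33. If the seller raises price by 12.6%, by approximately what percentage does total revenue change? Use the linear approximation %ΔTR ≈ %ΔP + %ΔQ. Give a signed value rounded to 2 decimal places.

%ΔQ ≈ Ed × %ΔP = (-0.33) × (+12.6%) = -4.1580%
%ΔTR ≈ %ΔP + %ΔQ = (+12.6%) + (-4.1580%) = +8.4420%

+8.44%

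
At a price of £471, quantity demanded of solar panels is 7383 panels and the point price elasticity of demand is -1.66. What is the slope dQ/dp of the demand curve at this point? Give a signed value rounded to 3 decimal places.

-26.021

Ed = (dQ/dp)·(p/Q) ⇒ dQ/dp = Ed·Q/p = (-1.66)·7383/471 = -26.02076…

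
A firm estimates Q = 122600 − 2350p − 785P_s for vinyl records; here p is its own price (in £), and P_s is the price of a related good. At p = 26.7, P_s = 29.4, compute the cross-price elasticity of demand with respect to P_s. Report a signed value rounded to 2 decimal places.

-0.63

At the given values, Q = 122600 − 2350(26.7) − 785(29.4) = 36776.
∂Q/∂P_s = -785.
E = (-785) × (29.4/36776) = -0.6275…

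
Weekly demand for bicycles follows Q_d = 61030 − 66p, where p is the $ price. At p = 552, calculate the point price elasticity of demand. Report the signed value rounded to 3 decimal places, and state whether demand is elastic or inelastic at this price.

dQ_d/dp = −66. At p = 552, Q_d = 61030 − 66(552) = 24598.
Ed = (dQ_d/dp)·(p/Q_d) = −66 × (552/24598) = -1.48109…
|Ed| = 1.481 > 1, so demand is elastic.

-1.481; elastic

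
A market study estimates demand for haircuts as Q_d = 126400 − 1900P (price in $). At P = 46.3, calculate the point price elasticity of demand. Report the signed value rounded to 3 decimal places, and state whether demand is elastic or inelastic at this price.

dQ_d/dP = −1900. At P = 46.3, Q_d = 126400 − 1900(46.3) = 38430.
Ed = (dQ_d/dP)·(P/Q_d) = −1900 × (46.3/38430) = -2.28909…
|Ed| = 2.289 > 1, so demand is elastic.

-2.289; elastic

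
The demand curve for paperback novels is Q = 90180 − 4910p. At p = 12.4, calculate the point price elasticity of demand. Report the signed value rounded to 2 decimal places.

-2.08

dQ/dp = −4910. At p = 12.4, Q = 90180 − 4910(12.4) = 29296.
Ed = (dQ/dp)·(p/Q) = −4910 × (12.4/29296) = -2.0782…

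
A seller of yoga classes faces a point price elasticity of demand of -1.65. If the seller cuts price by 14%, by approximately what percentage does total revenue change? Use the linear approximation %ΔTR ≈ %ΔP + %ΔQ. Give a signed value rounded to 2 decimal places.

%ΔQ ≈ Ed × %ΔP = (-1.65) × (-14%) = +23.1000%
%ΔTR ≈ %ΔP + %ΔQ = (-14%) + (+23.1000%) = +9.1000%

+9.10%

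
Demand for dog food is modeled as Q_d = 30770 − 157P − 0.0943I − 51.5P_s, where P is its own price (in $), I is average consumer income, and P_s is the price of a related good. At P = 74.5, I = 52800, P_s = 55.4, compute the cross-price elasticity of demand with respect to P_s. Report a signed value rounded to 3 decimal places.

At the given values, Q_d = 30770 − 157(74.5) − 0.0943(52800) − 51.5(55.4) = 11241.36.
∂Q_d/∂P_s = -51.5.
E = (-51.5) × (55.4/11241.36) = -0.25380…

-0.254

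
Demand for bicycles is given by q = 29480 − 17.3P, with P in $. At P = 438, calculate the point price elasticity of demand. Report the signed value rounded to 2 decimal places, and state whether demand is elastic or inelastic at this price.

dq/dP = −17.3. At P = 438, q = 29480 − 17.3(438) = 21902.6.
Ed = (dq/dP)·(P/q) = −17.3 × (438/21902.6) = -0.3459…
|Ed| = 0.35 < 1, so demand is inelastic.

-0.35; inelastic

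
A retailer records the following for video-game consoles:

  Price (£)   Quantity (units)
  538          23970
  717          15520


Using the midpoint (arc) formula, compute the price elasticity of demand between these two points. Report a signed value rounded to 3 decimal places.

%ΔQ = (15520 − 23970) / [(23970 + 15520)/2] = -8450/19745 = -0.427956…
%ΔP = (717 − 538) / [(538 + 717)/2] = 179/627.5 = 0.285258…
Arc Ed = %ΔQ / %ΔP = (-8450/19745) / (179/627.5) = -1.50023…

-1.500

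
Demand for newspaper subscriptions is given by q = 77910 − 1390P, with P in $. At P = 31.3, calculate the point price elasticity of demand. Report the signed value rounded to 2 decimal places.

-1.26

dq/dP = −1390. At P = 31.3, q = 77910 − 1390(31.3) = 34403.
Ed = (dq/dP)·(P/q) = −1390 × (31.3/34403) = -1.2646…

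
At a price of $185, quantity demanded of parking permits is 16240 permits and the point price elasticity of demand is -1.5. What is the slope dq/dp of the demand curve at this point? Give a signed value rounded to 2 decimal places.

-131.68

Ed = (dq/dp)·(p/q) ⇒ dq/dp = Ed·q/p = (-1.5)·16240/185 = -131.6756…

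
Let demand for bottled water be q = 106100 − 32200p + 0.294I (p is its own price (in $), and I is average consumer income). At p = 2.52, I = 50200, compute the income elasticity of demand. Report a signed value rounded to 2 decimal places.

0.37

At the given values, q = 106100 − 32200(2.52) + 0.294(50200) = 39714.8.
∂q/∂I = 0.294.
E = (0.294) × (50200/39714.8) = 0.3716…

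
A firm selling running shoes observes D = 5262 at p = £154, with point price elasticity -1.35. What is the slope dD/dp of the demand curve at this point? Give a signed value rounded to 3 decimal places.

-46.128

Ed = (dD/dp)·(p/D) ⇒ dD/dp = Ed·D/p = (-1.35)·5262/154 = -46.12792…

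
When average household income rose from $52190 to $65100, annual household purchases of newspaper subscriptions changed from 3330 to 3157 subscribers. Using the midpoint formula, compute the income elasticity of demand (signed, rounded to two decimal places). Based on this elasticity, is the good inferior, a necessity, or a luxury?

%ΔQ = (3157 − 3330)/[( 3330 + 3157)/2] = -173/3243.5 = -0.053337…
%ΔIncome = (65100 − 52190)/[( 52190 + 65100)/2] = 12910/58645 = 0.220138…
E_income = (-173/3243.5) / (12910/58645) = -0.2422…
E_income < 0 ⇒ inferior good.

-0.24; inferior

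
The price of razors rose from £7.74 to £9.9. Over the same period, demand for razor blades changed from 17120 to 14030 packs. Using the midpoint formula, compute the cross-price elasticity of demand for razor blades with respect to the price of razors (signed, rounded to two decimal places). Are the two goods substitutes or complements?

%ΔQ_{razor blades} = (14030 − 17120)/avg = -3090/15575 = -0.198394…
%ΔP_{razors} = (9.9 − 7.74)/avg = 2.16/8.82 = 0.244897…
E_cross = (-3090/15575) / (2.16/8.82) = -0.8101…
E_cross < 0 ⇒ the goods are complements.

-0.81; complements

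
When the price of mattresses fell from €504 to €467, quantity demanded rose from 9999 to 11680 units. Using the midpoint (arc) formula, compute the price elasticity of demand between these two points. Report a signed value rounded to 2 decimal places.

-2.03

%ΔQ = (11680 − 9999) / [(9999 + 11680)/2] = 1681/10839.5 = 0.155080…
%ΔP = (467 − 504) / [(504 + 467)/2] = -37/485.5 = -0.076210…
Arc Ed = %ΔQ / %ΔP = (1681/10839.5) / (-37/485.5) = -2.0349…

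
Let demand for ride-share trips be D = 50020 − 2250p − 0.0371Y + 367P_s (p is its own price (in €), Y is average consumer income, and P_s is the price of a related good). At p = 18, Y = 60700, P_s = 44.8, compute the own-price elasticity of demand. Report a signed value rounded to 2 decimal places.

At the given values, D = 50020 − 2250(18) − 0.0371(60700) + 367(44.8) = 23709.63.
∂D/∂p = −2250.
E = (-2250) × (18/23709.63) = -1.7081…

-1.71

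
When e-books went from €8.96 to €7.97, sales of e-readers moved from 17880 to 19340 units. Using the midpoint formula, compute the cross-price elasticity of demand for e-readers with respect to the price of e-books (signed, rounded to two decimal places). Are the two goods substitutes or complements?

%ΔQ_{e-readers} = (19340 − 17880)/avg = 1460/18610 = 0.078452…
%ΔP_{e-books} = (7.97 − 8.96)/avg = -0.99/8.465 = -0.116952…
E_cross = (1460/18610) / (-0.99/8.465) = -0.6708…
E_cross < 0 ⇒ the goods are complements.

-0.67; complements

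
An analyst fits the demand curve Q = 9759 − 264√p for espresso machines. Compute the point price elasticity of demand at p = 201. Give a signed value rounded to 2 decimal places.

dQ/dp = −264/(2√p) = -9.31056. At p = 201, Q = 6016.15.
Ed = (dQ/dp)·(p/Q) = (-9.31056) × (201/6016.15) = -0.3110…

-0.31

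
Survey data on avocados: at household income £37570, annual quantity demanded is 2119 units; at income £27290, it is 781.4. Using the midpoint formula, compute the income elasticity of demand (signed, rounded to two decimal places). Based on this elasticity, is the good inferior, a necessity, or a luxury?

2.91; luxury

%ΔQ = (781.4 − 2119)/[( 2119 + 781.4)/2] = -1337.6/1450.2 = -0.922355…
%ΔIncome = (27290 − 37570)/[( 37570 + 27290)/2] = -10280/32430 = -0.316990…
E_income = (-1337.6/1450.2) / (-10280/32430) = 2.9097…
E_income > 1 ⇒ normal good, luxury.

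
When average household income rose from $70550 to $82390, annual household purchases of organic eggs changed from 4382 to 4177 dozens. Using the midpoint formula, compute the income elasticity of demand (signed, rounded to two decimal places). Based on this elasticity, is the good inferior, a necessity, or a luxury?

%ΔQ = (4177 − 4382)/[( 4382 + 4177)/2] = -205/4279.5 = -0.047902…
%ΔIncome = (82390 − 70550)/[( 70550 + 82390)/2] = 11840/76470 = 0.154831…
E_income = (-205/4279.5) / (11840/76470) = -0.3093…
E_income < 0 ⇒ inferior good.

-0.31; inferior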